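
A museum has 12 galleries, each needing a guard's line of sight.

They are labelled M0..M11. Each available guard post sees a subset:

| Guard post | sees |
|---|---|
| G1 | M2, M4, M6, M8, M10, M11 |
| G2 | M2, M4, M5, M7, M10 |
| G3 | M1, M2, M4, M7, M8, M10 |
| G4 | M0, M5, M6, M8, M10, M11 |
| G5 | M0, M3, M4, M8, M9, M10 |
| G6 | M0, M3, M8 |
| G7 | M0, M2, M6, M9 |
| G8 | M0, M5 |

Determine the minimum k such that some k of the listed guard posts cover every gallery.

Take {G3, G4, G5}. Their union is {M0, M1, M2, M3, M4, M5, M6, M7, M8, M9, M10, M11}, which is all 12 galleries.
Only G3 contains M1, so G3 is forced; the remaining 6 galleries need at least 2 more guard posts (each remaining guard post adds at most 4) — so at least 3 guard posts are needed, and 3 is optimal.

3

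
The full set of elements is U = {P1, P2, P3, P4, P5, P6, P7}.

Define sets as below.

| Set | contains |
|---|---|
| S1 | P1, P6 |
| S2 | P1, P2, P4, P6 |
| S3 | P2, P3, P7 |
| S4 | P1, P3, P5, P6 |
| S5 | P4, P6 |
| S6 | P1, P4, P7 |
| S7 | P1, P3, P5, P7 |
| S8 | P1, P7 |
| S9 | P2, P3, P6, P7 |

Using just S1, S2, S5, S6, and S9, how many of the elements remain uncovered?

Union of S1, S2, S5, S6, S9 = {P1, P2, P3, P4, P6, P7}.
Not covered: P5 — 1 element.

1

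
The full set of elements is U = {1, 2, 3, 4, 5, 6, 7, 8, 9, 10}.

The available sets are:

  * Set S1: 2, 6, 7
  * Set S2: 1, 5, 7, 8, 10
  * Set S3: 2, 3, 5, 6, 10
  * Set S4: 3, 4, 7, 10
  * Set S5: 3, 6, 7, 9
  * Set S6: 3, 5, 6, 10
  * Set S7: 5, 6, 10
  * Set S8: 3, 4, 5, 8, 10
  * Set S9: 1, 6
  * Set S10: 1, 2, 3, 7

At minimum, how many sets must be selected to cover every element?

Take {S5, S8, S10}. Their union is {1, 2, 3, 4, 5, 6, 7, 8, 9, 10}, which is all 10 elements.
Only S5 contains 9, so S5 is forced; the remaining 6 elements need at least 2 more sets (each remaining set adds at most 4) — so at least 3 sets are needed, and 3 is optimal.

3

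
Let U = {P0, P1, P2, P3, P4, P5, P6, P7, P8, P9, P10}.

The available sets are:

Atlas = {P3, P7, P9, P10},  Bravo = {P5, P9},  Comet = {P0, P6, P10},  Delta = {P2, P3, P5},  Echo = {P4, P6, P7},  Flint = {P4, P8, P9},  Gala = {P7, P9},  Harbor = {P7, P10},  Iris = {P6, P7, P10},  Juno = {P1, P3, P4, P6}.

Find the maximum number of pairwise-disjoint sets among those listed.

Bravo, Harbor, Juno are pairwise disjoint (Bravo={P5,P9}; Harbor={P7,P10}; Juno={P1,P3,P4,P6}).
Every remaining set overlaps one of these, and no 4 of the listed sets are pairwise disjoint, so 3 is the maximum.

3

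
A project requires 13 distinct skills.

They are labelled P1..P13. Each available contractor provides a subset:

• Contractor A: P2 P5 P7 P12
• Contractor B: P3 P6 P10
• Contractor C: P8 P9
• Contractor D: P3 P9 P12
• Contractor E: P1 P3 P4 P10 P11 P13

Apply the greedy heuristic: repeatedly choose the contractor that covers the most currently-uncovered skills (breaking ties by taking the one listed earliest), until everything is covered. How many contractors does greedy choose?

Greedy: pick E (covers 6 new) → pick A (covers 4 new) → pick C (covers 2 new) → pick B (covers 1 new). Total picks: 4.

4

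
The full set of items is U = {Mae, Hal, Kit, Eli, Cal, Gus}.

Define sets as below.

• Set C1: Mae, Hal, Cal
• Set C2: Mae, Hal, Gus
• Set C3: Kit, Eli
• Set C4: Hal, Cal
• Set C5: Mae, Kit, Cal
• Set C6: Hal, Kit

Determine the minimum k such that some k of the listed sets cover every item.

C1, C2, and C3 cover everything between them: the union {Mae, Hal, Kit, Eli, Cal, Gus} is all of U.
Only C3 contains Eli, so C3 is forced; the remaining 4 items need at least 2 more sets (each remaining set adds at most 3) — so at least 3 sets are needed, and 3 is optimal.

3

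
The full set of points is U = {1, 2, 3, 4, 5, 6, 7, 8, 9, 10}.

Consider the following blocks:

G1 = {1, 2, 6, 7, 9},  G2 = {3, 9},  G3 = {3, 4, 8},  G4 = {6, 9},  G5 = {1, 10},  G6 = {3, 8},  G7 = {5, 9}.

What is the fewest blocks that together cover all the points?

4

Take {G1, G3, G5, G7}. Their union is {1, 2, 3, 4, 5, 6, 7, 8, 9, 10}, which is all 10 points.
No 3 of the 7 blocks cover everything (all 35 combinations miss at least one point), so 4 is optimal.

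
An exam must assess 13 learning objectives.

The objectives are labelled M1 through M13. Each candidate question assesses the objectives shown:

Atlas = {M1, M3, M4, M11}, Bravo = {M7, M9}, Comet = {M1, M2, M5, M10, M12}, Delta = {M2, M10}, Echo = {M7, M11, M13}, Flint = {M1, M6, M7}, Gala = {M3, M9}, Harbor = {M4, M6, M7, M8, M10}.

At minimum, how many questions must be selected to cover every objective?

4

Take {Comet, Echo, Gala, Harbor}. Their union is {M1, M2, M3, M4, M5, M6, M7, M8, M9, M10, M11, M12, M13}, which is all 13 objectives.
No 3 of the 8 questions cover everything (all 56 combinations miss at least one objective), so 4 is optimal.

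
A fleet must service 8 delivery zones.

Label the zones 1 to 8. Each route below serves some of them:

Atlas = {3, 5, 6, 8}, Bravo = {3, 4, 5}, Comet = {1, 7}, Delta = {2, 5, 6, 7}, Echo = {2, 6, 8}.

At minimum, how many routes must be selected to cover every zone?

3

Take {Bravo, Comet, Echo}. Their union is {1, 2, 3, 4, 5, 6, 7, 8}, which is all 8 zones.
Only Comet contains 1, so Comet is forced; the remaining 6 zones need at least 2 more routes (each remaining route adds at most 4) — so at least 3 routes are needed, and 3 is optimal.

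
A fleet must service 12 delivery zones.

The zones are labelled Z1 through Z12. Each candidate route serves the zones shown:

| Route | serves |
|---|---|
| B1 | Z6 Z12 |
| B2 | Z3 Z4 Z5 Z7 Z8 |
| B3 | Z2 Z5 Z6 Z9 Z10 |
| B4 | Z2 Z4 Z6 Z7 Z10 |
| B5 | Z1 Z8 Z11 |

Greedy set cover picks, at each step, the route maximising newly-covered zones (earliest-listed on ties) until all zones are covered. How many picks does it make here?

4

Greedy: pick B2 (covers 5 new) → pick B3 (covers 4 new) → pick B5 (covers 2 new) → pick B1 (covers 1 new). Total picks: 4.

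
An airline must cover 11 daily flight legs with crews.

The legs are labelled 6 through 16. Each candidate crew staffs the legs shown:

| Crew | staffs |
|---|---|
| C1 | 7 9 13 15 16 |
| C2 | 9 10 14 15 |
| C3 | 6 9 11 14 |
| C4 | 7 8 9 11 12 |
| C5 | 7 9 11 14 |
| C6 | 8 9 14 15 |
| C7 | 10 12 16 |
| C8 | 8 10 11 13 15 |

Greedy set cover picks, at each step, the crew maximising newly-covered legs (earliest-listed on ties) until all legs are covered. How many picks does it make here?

4

Greedy: pick C1 (covers 5 new) → pick C3 (covers 3 new) → pick C4 (covers 2 new) → pick C2 (covers 1 new). Total picks: 4.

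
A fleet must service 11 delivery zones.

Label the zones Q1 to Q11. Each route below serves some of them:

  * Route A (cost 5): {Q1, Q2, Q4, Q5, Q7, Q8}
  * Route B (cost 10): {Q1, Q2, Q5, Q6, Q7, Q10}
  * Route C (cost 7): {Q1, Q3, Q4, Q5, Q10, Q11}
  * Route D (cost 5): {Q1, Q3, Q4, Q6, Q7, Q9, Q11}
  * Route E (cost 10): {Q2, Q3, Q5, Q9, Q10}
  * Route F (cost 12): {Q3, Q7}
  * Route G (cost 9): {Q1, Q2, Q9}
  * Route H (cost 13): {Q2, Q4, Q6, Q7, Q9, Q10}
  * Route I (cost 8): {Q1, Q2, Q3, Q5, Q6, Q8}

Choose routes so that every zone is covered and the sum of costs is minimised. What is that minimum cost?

A, C, D together cover every zone (A ∪ C ∪ D = {Q1, Q2, Q3, Q4, Q5, Q6, Q7, Q8, Q9, Q10, Q11}); total cost 5 + 7 + 5 = 17.
No covering selection has total cost below 17.

17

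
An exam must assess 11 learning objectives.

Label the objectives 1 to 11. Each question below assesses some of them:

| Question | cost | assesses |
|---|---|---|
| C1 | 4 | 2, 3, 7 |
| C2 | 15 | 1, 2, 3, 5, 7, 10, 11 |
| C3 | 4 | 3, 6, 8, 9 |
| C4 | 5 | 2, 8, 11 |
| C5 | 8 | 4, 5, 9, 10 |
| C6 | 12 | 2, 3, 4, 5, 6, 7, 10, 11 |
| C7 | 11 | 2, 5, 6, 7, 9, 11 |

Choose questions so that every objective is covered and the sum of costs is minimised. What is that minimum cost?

C2, C3, C5 together cover every objective (C2 ∪ C3 ∪ C5 = {1, 2, 3, 4, 5, 6, 7, 8, 9, 10, 11}); total cost 15 + 4 + 8 = 27.
The greedy pick C3, C1, C5, C4, C2 costs 36; no covering selection beats 27.

27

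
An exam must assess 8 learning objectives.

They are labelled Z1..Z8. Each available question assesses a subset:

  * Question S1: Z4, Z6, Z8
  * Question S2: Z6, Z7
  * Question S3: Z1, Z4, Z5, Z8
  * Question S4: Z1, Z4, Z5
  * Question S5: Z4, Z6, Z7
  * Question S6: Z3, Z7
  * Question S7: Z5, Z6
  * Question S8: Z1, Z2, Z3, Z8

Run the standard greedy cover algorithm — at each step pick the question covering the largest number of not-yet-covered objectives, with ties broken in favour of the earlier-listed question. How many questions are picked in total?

Greedy: pick S3 (covers 4 new) → pick S2 (covers 2 new) → pick S8 (covers 2 new). Total picks: 3.

3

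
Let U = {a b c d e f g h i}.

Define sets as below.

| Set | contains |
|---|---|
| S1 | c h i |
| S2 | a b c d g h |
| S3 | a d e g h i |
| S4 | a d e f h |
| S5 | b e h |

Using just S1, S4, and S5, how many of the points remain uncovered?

Union of S1, S4, S5 = {a, b, c, d, e, f, h, i}.
Not covered: g — 1 point.

1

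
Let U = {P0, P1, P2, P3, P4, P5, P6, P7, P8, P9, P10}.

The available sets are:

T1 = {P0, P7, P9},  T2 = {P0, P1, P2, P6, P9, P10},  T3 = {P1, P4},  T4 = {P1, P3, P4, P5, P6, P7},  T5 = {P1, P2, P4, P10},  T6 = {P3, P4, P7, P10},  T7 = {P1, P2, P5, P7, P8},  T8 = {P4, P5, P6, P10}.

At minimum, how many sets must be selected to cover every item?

Take {T2, T6, T7}. Their union is {P0, P1, P2, P3, P4, P5, P6, P7, P8, P9, P10}, which is all 11 items.
Only T7 contains P8, so T7 is forced; the remaining 6 items need at least 2 more sets (each remaining set adds at most 4) — so at least 3 sets are needed, and 3 is optimal.

3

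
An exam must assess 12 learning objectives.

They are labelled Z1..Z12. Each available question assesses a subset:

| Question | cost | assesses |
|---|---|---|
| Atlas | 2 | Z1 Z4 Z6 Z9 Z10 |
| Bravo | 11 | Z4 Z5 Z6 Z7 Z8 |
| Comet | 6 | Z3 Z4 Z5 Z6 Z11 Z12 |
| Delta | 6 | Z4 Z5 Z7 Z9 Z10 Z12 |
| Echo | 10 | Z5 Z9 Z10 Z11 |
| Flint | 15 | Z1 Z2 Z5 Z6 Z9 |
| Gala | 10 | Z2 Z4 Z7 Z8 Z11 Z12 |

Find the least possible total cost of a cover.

18

Atlas, Comet, Gala together cover every objective (Atlas ∪ Comet ∪ Gala = {Z1, Z2, Z3, Z4, Z5, Z6, Z7, Z8, Z9, Z10, Z11, Z12}); total cost 2 + 6 + 10 = 18.
No covering selection has total cost below 18.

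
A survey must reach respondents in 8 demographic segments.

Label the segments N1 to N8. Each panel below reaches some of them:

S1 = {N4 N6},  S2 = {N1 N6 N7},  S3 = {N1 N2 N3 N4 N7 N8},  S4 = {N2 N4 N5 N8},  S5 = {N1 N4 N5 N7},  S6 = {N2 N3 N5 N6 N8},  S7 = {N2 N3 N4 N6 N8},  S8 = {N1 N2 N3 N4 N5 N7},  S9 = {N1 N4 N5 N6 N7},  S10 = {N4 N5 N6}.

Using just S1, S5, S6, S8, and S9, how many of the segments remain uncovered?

0

Union of S1, S5, S6, S8, S9 = {N1, N2, N3, N4, N5, N6, N7, N8} — that's every segment, so 0 are uncovered.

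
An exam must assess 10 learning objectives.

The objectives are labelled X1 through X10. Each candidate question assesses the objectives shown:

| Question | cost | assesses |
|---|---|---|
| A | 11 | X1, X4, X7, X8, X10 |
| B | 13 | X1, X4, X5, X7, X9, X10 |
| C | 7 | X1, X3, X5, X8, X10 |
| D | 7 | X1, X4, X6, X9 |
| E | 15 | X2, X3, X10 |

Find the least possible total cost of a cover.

A, C, D, E together cover every objective (A ∪ C ∪ D ∪ E = {X1, X2, X3, X4, X5, X6, X7, X8, X9, X10}); total cost 11 + 7 + 7 + 15 = 40.
No covering selection has total cost below 40.

40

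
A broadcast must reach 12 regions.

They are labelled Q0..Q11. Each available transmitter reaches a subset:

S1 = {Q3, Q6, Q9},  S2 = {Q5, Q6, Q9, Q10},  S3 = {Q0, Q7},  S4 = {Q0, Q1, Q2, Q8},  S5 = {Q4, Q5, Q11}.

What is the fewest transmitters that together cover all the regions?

5

S1 and S2 and S3 and S4 and S5 together: S1 ∪ S2 ∪ S3 ∪ S4 ∪ S5 = {Q0, Q1, Q2, Q3, Q4, Q5, Q6, Q7, Q8, Q9, Q10, Q11} — every region is covered.
No 4 of the 5 transmitters cover everything (all 5 combinations miss at least one region), so 5 is optimal.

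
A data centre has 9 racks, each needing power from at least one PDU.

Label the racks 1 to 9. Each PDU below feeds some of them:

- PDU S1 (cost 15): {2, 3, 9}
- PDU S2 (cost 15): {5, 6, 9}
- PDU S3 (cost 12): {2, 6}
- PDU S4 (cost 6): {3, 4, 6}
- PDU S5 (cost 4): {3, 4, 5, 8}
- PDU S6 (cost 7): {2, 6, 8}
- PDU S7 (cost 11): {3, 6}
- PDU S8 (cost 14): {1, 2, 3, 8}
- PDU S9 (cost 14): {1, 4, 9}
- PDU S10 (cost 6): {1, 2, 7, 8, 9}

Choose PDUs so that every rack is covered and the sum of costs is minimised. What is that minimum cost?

S4, S5, S10 together cover every rack (S4 ∪ S5 ∪ S10 = {1, 2, 3, 4, 5, 6, 7, 8, 9}); total cost 6 + 4 + 6 = 16.
No covering selection has total cost below 16.

16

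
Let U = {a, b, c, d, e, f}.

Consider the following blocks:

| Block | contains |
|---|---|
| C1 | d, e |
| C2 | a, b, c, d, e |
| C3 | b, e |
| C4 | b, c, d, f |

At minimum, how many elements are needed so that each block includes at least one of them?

The 2 elements {d, e} hit every block.
No single element lies in every block, so at least 2 are needed and 2 is optimal.

2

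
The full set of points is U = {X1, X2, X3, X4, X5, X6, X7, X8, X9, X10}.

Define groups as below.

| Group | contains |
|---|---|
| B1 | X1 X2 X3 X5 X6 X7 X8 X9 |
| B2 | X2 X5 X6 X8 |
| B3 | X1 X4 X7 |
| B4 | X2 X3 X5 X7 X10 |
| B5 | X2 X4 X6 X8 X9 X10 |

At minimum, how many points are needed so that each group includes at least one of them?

2

The 2 points {X7, X8} hit every group.
The groups B2, B3 are pairwise disjoint, so any hitting set needs a separate point for each — at least 2. Hence 2 is optimal.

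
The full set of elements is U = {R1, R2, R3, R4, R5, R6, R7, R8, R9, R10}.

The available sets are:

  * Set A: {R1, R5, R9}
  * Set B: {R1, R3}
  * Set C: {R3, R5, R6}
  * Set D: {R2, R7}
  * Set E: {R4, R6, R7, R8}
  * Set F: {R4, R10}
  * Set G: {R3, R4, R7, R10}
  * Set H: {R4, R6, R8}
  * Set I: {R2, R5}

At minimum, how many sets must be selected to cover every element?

4

A, D, E, and G cover everything between them: the union {R1, R2, R3, R4, R5, R6, R7, R8, R9, R10} is all of U.
No 3 of the 9 sets cover everything (all 84 combinations miss at least one element), so 4 is optimal.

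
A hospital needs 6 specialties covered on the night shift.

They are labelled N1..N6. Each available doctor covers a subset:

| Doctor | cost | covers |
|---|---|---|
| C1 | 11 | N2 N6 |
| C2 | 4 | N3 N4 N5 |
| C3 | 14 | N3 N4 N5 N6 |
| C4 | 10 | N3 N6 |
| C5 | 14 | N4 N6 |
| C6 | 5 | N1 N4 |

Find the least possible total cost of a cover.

C1, C2, C6 together cover every specialty (C1 ∪ C2 ∪ C6 = {N1, N2, N3, N4, N5, N6}); total cost 11 + 4 + 5 = 20.
No covering selection has total cost below 20.

20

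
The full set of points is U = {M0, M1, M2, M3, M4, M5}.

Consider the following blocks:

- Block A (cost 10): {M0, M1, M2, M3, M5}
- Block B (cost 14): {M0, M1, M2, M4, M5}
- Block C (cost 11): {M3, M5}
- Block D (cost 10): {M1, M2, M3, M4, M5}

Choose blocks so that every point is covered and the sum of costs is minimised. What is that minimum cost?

20

A, D together cover every point (A ∪ D = {M0, M1, M2, M3, M4, M5}); total cost 10 + 10 = 20.
No covering selection has total cost below 20.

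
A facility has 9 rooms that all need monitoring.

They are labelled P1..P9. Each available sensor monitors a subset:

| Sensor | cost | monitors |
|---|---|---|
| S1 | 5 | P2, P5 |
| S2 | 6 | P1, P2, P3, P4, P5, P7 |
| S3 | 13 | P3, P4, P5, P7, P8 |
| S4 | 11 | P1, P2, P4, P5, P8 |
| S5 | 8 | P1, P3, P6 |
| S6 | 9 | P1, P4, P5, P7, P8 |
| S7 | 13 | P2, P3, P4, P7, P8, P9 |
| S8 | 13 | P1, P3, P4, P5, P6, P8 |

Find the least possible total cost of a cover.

26

S1, S5, S7 together cover every room (S1 ∪ S5 ∪ S7 = {P1, P2, P3, P4, P5, P6, P7, P8, P9}); total cost 5 + 8 + 13 = 26.
The greedy pick S2, S7, S5 costs 27; no covering selection beats 26.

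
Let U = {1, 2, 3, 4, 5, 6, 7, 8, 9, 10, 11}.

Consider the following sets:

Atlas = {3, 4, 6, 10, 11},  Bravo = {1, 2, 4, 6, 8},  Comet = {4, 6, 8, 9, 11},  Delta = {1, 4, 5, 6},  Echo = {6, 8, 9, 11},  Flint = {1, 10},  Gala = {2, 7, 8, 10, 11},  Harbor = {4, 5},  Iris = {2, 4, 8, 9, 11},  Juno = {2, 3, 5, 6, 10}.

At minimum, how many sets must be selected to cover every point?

4

Delta, Gala, Iris, and Juno cover everything between them: the union {1, 2, 3, 4, 5, 6, 7, 8, 9, 10, 11} is all of U.
No 3 of the 10 sets cover everything (all 120 combinations miss at least one point), so 4 is optimal.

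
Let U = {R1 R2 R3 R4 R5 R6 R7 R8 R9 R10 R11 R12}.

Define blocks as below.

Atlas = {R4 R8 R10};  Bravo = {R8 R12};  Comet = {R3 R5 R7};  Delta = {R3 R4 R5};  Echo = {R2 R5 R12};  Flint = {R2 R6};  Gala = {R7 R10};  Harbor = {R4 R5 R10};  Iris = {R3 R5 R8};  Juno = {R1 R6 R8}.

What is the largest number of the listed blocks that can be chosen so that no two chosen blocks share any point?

4

Bravo, Delta, Flint, Gala are pairwise disjoint (Bravo={R8,R12}; Delta={R3,R4,R5}; Flint={R2,R6}; Gala={R7,R10}).
Every remaining block overlaps one of these, and no 5 of the listed blocks are pairwise disjoint, so 4 is the maximum.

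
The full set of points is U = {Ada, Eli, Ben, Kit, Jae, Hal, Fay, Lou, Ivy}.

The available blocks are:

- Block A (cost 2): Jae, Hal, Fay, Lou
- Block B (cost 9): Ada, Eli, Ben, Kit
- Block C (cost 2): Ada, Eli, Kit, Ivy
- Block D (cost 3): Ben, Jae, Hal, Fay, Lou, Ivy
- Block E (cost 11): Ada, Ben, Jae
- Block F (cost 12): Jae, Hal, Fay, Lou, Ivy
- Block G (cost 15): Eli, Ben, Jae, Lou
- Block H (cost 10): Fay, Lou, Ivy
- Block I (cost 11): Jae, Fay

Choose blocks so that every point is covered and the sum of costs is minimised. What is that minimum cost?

5

C, D together cover every point (C ∪ D = {Ada, Eli, Ben, Kit, Jae, Hal, Fay, Lou, Ivy}); total cost 2 + 3 = 5.
The greedy pick A, C, D costs 7; no covering selection beats 5.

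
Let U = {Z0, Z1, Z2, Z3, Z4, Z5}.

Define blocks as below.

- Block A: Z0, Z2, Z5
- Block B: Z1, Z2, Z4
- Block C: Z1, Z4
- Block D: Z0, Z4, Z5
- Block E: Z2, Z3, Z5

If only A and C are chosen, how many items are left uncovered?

Union of A, C = {Z0, Z1, Z2, Z4, Z5}.
Not covered: Z3 — 1 item.

1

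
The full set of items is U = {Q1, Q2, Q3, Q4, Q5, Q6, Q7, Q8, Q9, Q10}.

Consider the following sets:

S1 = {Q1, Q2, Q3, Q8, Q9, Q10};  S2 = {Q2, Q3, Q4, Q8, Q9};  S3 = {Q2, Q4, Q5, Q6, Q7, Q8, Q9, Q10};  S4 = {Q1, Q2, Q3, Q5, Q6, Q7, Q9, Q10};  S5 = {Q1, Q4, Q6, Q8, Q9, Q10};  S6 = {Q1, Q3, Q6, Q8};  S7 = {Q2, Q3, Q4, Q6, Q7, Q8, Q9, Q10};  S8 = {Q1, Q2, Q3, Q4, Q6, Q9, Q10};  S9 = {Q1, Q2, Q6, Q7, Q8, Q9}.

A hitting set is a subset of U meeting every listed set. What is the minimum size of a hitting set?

The 2 items {Q1, Q8} hit every set.
No single item lies in every set, so at least 2 are needed and 2 is optimal.

2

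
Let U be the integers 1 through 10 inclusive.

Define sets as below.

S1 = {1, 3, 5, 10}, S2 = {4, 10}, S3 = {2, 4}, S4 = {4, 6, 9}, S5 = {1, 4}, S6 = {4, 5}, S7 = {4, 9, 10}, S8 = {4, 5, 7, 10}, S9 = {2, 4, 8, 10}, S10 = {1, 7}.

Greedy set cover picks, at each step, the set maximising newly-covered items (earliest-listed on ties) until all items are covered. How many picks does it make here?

4

Greedy: pick S1 (covers 4 new) → pick S4 (covers 3 new) → pick S9 (covers 2 new) → pick S8 (covers 1 new). Total picks: 4.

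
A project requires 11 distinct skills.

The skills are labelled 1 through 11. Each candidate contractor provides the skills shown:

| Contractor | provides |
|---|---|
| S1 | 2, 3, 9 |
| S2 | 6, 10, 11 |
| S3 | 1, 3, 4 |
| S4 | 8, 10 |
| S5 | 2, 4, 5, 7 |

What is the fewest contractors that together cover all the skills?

S1 and S2 and S3 and S4 and S5 together: S1 ∪ S2 ∪ S3 ∪ S4 ∪ S5 = {1, 2, 3, 4, 5, 6, 7, 8, 9, 10, 11} — every skill is covered.
No 4 of the 5 contractors cover everything (all 5 combinations miss at least one skill), so 5 is optimal.

5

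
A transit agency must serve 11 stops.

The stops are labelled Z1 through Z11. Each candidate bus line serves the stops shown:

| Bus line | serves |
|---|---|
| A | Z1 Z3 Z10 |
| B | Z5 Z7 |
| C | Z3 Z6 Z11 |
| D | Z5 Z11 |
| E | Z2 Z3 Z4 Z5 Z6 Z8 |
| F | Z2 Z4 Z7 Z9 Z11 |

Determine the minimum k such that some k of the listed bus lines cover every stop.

3

A and E and F together: A ∪ E ∪ F = {Z1, Z2, Z3, Z4, Z5, Z6, Z7, Z8, Z9, Z10, Z11} — every stop is covered.
Only A contains Z1, so A is forced; the remaining 8 stops need at least 2 more bus lines (each remaining bus line adds at most 5) — so at least 3 bus lines are needed, and 3 is optimal.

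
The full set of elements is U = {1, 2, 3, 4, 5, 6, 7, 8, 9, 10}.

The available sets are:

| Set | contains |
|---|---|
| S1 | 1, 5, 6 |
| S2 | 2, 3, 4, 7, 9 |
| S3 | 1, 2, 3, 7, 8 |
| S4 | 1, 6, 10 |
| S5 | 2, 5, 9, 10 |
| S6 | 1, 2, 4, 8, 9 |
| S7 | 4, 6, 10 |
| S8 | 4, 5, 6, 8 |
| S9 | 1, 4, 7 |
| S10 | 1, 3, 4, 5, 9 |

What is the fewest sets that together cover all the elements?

S3 and S5 and S7 together: S3 ∪ S5 ∪ S7 = {1, 2, 3, 4, 5, 6, 7, 8, 9, 10} — every element is covered.
No 2 of the 10 sets cover everything (all 45 combinations miss at least one element), so 3 is optimal.

3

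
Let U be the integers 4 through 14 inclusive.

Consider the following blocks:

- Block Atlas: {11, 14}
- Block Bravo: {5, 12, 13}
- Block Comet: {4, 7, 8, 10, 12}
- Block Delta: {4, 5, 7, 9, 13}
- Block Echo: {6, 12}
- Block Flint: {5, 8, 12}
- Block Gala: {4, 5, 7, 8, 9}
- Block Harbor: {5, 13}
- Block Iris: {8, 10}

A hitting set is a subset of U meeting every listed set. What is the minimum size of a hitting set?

4

Take H = {5, 6, 10, 11}. Each listed block contains at least one of these, so H is a hitting set of size 4.
The blocks Atlas, Echo, Harbor, Iris are pairwise disjoint, so any hitting set needs a separate point for each — at least 4. Hence 4 is optimal.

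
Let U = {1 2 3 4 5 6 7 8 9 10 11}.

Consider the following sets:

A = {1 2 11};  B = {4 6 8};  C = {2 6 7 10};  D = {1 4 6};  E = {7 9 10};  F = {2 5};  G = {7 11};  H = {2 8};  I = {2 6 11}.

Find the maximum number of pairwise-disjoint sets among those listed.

B, E, F are pairwise disjoint (B={4,6,8}; E={7,9,10}; F={2,5}).
Every remaining set overlaps one of these, and no 4 of the listed sets are pairwise disjoint, so 3 is the maximum.

3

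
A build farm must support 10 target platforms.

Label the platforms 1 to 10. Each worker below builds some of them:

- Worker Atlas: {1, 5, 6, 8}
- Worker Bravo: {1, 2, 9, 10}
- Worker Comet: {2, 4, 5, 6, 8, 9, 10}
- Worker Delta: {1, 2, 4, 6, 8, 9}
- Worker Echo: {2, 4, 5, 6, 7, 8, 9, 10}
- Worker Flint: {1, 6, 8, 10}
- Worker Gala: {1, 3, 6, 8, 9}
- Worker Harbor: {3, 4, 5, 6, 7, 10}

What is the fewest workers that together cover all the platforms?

2

Take {Delta, Harbor}. Their union is {1, 2, 3, 4, 5, 6, 7, 8, 9, 10}, which is all 10 platforms.
No single worker has all 10 platforms (the largest, Echo, has 8), so 2 is optimal.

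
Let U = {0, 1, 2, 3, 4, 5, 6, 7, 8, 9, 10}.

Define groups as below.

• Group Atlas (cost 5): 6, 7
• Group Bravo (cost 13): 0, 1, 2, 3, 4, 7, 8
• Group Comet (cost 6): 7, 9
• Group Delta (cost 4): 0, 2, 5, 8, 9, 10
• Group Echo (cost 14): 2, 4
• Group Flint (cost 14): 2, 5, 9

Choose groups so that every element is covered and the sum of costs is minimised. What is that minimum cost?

22

Atlas, Bravo, Delta together cover every element (Atlas ∪ Bravo ∪ Delta = {0, 1, 2, 3, 4, 5, 6, 7, 8, 9, 10}); total cost 5 + 13 + 4 = 22.
No covering selection has total cost below 22.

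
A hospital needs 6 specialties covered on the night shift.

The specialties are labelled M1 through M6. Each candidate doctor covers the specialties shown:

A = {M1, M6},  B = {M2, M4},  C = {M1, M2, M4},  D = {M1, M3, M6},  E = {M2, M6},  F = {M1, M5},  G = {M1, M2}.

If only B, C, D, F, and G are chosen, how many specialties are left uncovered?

0

Union of B, C, D, F, G = {M1, M2, M3, M4, M5, M6} — that's every specialty, so 0 are uncovered.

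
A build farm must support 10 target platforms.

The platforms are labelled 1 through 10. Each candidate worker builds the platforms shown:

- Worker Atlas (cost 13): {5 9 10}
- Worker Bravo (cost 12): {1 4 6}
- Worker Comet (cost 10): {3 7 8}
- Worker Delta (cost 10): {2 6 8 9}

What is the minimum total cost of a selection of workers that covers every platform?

45

Atlas, Bravo, Comet, Delta together cover every platform (Atlas ∪ Bravo ∪ Comet ∪ Delta = {1, 2, 3, 4, 5, 6, 7, 8, 9, 10}); total cost 13 + 12 + 10 + 10 = 45.
No covering selection has total cost below 45.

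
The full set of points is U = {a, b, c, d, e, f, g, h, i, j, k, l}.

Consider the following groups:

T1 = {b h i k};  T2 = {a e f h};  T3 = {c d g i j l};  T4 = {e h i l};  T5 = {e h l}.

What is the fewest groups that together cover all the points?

Take {T1, T2, T3}. Their union is {a, b, c, d, e, f, g, h, i, j, k, l}, which is all 12 points.
Only T2 contains a, so T2 is forced; the remaining 8 points need at least 2 more groups (each remaining group adds at most 6) — so at least 3 groups are needed, and 3 is optimal.

3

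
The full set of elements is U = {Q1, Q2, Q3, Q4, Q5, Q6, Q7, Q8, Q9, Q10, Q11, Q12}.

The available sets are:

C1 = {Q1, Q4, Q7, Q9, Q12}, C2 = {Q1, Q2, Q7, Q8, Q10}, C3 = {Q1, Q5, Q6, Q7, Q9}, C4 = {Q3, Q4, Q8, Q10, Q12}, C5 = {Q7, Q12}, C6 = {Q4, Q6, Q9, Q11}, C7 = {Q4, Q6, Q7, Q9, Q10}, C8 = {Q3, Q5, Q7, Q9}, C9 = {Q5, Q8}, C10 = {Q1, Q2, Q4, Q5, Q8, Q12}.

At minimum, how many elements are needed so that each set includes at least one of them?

3

The 3 elements {Q4, Q5, Q7} hit every set.
The sets C5, C6, C9 are pairwise disjoint, so any hitting set needs a separate element for each — at least 3. Hence 3 is optimal.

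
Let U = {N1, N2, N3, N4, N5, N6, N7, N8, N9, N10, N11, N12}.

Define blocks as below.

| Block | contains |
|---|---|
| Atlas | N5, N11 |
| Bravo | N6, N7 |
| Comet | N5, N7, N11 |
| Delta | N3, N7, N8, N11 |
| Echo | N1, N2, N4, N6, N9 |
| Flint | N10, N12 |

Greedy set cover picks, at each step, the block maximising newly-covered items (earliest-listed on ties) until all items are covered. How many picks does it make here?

Greedy: pick Echo (covers 5 new) → pick Delta (covers 4 new) → pick Flint (covers 2 new) → pick Atlas (covers 1 new). Total picks: 4.

4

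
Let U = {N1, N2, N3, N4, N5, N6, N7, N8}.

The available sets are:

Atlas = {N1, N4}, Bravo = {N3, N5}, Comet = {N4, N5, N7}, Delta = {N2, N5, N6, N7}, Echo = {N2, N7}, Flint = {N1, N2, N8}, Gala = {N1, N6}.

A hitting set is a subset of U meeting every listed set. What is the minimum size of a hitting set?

3

The 3 elements {N1, N5, N7} hit every set.
The sets Atlas, Bravo, Echo are pairwise disjoint, so any hitting set needs a separate element for each — at least 3. Hence 3 is optimal.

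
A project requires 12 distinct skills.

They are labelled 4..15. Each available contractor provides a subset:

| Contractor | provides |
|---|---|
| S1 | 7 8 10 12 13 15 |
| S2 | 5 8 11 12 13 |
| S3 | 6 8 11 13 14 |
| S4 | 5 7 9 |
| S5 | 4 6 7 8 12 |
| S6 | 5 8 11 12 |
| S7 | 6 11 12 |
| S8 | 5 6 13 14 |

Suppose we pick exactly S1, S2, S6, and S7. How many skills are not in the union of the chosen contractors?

Union of S1, S2, S6, S7 = {5, 6, 7, 8, 10, 11, 12, 13, 15}.
Not covered: 4, 9, 14 — 3 skills.

3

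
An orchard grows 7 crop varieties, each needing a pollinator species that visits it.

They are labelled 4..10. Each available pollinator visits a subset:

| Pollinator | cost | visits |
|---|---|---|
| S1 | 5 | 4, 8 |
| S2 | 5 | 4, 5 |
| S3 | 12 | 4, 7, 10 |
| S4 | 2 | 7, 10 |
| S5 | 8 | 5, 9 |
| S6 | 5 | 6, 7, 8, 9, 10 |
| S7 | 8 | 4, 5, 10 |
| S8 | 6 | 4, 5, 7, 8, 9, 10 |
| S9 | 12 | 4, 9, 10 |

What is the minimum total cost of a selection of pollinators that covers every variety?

10

S2, S6 together cover every variety (S2 ∪ S6 = {4, 5, 6, 7, 8, 9, 10}); total cost 5 + 5 = 10.
The greedy pick S4, S8, S6 costs 13; no covering selection beats 10.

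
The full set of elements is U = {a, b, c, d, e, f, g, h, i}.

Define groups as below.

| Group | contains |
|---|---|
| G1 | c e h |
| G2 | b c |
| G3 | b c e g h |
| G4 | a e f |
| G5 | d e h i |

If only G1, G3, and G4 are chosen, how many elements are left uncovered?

2

Union of G1, G3, G4 = {a, b, c, e, f, g, h}.
Not covered: d, i — 2 elements.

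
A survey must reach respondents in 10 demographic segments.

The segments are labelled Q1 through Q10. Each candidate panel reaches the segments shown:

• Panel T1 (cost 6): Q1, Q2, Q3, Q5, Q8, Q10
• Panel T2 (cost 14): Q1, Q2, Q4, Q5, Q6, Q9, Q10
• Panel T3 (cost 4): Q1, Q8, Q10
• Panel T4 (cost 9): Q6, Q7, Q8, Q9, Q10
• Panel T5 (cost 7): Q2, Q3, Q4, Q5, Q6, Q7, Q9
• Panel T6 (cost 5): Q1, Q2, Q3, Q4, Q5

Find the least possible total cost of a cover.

T3, T5 together cover every segment (T3 ∪ T5 = {Q1, Q2, Q3, Q4, Q5, Q6, Q7, Q8, Q9, Q10}); total cost 4 + 7 = 11.
The greedy pick T1, T5 costs 13; no covering selection beats 11.

11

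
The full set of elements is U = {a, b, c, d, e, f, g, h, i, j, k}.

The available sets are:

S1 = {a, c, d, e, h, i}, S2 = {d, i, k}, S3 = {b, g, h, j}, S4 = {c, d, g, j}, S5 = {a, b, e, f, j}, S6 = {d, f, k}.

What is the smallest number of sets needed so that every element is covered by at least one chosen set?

S1 and S3 and S6 together: S1 ∪ S3 ∪ S6 = {a, b, c, d, e, f, g, h, i, j, k} — every element is covered.
No 2 of the 6 sets cover everything (all 15 combinations miss at least one element), so 3 is optimal.

3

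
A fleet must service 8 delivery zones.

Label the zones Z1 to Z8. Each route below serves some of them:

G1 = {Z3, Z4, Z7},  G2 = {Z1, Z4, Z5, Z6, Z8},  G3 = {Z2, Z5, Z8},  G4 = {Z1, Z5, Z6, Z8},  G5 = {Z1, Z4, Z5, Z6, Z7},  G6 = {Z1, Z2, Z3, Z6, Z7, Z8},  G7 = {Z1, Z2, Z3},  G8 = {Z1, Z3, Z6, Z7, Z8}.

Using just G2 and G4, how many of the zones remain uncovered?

Union of G2, G4 = {Z1, Z4, Z5, Z6, Z8}.
Not covered: Z2, Z3, Z7 — 3 zones.

3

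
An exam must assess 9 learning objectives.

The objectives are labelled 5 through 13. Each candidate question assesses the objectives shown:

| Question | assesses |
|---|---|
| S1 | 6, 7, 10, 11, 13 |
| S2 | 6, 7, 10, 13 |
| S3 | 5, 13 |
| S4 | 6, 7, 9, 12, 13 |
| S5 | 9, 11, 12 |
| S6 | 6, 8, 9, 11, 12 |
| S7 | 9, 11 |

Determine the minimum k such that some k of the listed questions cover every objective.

Take {S2, S3, S6}. Their union is {5, 6, 7, 8, 9, 10, 11, 12, 13}, which is all 9 objectives.
Only S3 contains 5, so S3 is forced; the remaining 7 objectives need at least 2 more questions (each remaining question adds at most 5) — so at least 3 questions are needed, and 3 is optimal.

3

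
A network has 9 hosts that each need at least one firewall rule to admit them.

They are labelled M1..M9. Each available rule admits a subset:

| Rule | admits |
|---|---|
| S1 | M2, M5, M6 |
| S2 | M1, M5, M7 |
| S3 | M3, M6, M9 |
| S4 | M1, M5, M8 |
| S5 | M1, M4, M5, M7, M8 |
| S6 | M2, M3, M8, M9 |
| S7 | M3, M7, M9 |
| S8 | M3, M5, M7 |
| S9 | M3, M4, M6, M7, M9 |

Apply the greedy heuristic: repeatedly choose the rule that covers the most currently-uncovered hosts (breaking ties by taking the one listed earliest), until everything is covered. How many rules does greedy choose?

3

Greedy: pick S5 (covers 5 new) → pick S3 (covers 3 new) → pick S1 (covers 1 new). Total picks: 3.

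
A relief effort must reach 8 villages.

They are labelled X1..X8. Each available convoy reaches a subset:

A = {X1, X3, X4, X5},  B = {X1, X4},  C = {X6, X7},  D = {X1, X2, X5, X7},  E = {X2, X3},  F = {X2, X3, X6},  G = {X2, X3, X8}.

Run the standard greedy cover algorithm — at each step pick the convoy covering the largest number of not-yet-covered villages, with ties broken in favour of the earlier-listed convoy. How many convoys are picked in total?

Greedy: pick A (covers 4 new) → pick C (covers 2 new) → pick G (covers 2 new). Total picks: 3.

3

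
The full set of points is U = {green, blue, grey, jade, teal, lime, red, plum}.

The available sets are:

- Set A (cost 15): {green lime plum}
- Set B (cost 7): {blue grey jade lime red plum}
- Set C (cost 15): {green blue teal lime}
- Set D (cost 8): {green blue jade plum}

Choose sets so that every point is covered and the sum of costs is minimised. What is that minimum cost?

B, C together cover every point (B ∪ C = {green, blue, grey, jade, teal, lime, red, plum}); total cost 7 + 15 = 22.
No covering selection has total cost below 22.

22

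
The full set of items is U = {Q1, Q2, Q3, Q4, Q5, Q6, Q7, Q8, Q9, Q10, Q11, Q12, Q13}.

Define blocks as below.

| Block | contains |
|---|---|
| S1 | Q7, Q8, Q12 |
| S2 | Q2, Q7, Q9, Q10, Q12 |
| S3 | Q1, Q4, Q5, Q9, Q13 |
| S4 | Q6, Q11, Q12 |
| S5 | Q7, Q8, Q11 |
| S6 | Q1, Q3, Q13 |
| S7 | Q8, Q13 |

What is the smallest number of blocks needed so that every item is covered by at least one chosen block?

5

S2, S3, S4, S5, and S6 cover everything between them: the union {Q1, Q2, Q3, Q4, Q5, Q6, Q7, Q8, Q9, Q10, Q11, Q12, Q13} is all of U.
No 4 of the 7 blocks cover everything (all 35 combinations miss at least one item), so 5 is optimal.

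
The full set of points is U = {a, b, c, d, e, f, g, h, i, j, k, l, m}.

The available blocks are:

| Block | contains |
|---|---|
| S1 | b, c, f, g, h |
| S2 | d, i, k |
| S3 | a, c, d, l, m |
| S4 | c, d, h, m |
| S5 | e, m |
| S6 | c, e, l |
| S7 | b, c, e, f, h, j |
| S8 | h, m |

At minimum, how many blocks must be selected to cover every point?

Take {S1, S2, S3, S7}. Their union is {a, b, c, d, e, f, g, h, i, j, k, l, m}, which is all 13 points.
No 3 of the 8 blocks cover everything (all 56 combinations miss at least one point), so 4 is optimal.

4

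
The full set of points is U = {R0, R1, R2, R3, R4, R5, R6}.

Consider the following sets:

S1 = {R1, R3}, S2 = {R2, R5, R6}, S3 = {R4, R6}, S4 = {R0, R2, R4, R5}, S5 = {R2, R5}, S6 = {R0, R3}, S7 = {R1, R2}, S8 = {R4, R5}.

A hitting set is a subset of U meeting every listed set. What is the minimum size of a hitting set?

H = {R2, R3, R4} meets every set (each contains at least one member of H), and |H| = 3.
The sets S3, S5, S6 are pairwise disjoint, so any hitting set needs a separate point for each — at least 3. Hence 3 is optimal.

3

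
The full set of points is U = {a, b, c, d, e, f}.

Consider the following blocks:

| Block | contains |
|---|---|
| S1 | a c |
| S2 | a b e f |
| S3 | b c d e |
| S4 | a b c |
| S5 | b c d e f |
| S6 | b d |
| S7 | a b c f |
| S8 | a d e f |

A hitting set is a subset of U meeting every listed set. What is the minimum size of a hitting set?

2

The 2 points {a, d} hit every block.
The blocks S1, S6 are pairwise disjoint, so any hitting set needs a separate point for each — at least 2. Hence 2 is optimal.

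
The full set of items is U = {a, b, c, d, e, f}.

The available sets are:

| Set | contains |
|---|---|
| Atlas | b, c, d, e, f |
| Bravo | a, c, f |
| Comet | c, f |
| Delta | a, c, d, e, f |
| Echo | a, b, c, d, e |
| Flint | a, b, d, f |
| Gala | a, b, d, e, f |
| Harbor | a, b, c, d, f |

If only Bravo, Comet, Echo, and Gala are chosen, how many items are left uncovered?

0

Union of Bravo, Comet, Echo, Gala = {a, b, c, d, e, f} — that's every item, so 0 are uncovered.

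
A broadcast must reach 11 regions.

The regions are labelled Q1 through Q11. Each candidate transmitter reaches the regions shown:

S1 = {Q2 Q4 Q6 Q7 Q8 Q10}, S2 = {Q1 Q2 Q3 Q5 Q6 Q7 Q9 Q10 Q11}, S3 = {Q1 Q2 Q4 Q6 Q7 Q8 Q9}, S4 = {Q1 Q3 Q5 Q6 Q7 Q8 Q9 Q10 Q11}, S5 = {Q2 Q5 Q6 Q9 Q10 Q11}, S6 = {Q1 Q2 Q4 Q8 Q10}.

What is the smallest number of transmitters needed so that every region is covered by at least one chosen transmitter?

2

S4 and S6 together: S4 ∪ S6 = {Q1, Q2, Q3, Q4, Q5, Q6, Q7, Q8, Q9, Q10, Q11} — every region is covered.
No single transmitter has all 11 regions (the largest, S2, has 9), so 2 is optimal.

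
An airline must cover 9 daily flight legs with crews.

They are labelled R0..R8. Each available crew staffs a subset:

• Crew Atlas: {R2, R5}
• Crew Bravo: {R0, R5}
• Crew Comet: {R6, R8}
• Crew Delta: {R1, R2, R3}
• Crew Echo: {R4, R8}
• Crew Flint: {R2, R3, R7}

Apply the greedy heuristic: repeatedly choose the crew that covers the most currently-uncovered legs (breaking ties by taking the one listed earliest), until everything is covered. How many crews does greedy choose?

5

Greedy: pick Delta (covers 3 new) → pick Bravo (covers 2 new) → pick Comet (covers 2 new) → pick Echo (covers 1 new) → pick Flint (covers 1 new). Total picks: 5.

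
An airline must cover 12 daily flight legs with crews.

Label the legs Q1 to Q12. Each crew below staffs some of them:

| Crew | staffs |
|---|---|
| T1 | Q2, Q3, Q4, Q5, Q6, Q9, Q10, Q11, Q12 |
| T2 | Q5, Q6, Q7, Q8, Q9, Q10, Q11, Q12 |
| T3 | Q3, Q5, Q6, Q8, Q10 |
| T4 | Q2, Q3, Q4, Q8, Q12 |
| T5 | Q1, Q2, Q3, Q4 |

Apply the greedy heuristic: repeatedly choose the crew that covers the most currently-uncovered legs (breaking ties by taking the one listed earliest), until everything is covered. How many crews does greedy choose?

3

Greedy: pick T1 (covers 9 new) → pick T2 (covers 2 new) → pick T5 (covers 1 new). Total picks: 3.
(The true minimum cover uses only 2 crews, so greedy is not optimal here.)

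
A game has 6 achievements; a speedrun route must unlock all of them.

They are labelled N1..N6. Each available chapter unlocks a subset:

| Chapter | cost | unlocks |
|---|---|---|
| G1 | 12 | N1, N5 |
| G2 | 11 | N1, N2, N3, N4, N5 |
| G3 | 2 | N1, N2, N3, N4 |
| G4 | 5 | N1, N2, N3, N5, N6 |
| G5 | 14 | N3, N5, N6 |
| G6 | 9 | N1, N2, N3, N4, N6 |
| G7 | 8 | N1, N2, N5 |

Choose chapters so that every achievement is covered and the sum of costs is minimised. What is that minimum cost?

7

G3, G4 together cover every achievement (G3 ∪ G4 = {N1, N2, N3, N4, N5, N6}); total cost 2 + 5 = 7.
No covering selection has total cost below 7.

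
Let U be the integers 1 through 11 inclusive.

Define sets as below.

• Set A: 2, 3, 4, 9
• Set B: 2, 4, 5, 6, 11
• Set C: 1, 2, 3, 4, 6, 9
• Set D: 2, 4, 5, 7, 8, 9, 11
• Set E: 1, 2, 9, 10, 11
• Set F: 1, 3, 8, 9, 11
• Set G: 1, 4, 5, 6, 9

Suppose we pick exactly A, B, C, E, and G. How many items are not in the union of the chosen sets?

2

Union of A, B, C, E, G = {1, 2, 3, 4, 5, 6, 9, 10, 11}.
Not covered: 7, 8 — 2 items.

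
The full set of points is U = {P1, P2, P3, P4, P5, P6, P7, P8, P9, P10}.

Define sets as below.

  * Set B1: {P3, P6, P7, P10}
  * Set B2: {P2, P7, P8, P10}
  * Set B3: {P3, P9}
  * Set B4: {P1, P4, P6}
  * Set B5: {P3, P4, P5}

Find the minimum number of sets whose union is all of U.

B2 and B3 and B4 and B5 together: B2 ∪ B3 ∪ B4 ∪ B5 = {P1, P2, P3, P4, P5, P6, P7, P8, P9, P10} — every point is covered.
No 3 of the 5 sets cover everything (all 10 combinations miss at least one point), so 4 is optimal.

4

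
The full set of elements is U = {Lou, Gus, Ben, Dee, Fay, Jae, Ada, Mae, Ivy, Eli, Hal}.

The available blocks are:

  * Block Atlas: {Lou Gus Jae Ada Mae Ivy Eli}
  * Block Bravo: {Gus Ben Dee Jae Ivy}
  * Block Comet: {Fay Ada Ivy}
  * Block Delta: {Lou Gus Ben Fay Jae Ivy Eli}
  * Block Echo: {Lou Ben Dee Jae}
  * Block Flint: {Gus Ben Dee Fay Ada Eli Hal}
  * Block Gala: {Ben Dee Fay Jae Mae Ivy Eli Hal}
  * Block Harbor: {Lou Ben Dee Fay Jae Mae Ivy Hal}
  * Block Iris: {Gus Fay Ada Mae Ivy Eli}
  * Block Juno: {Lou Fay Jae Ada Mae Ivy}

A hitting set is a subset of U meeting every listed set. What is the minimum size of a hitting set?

2

H = {Ben, Ada} meets every block (each contains at least one member of H), and |H| = 2.
The blocks Echo, Iris are pairwise disjoint, so any hitting set needs a separate element for each — at least 2. Hence 2 is optimal.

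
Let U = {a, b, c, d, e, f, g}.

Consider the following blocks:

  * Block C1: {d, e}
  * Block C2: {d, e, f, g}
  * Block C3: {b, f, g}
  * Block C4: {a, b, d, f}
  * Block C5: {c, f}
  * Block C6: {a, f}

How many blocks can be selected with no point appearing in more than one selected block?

2

C1, C6 are pairwise disjoint (C1={d,e}; C6={a,f}).
Every remaining block overlaps one of these, and no 3 of the listed blocks are pairwise disjoint, so 2 is the maximum.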